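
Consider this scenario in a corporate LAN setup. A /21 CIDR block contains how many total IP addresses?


Given: CIDR prefix /21
Host bits = 32 - 21 = 11
Total addresses = 2^11 = 2048

2048


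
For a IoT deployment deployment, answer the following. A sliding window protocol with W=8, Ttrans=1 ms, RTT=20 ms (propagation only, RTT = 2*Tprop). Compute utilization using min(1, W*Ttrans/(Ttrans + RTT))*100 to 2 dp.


Given: W = 8, Ttrans = 1 ms, RTT = 20 ms (= 2 * Tprop, Tprop = 10 ms)
Cycle time = Ttrans + RTT = 1 + 20 = 21 ms (first packet sent until its ACK returns)
W * Ttrans = 8 * 1 = 8 ms of sending per cycle
W * Ttrans / (Ttrans + RTT) = 8 / 21 = 0.380952
U = min(1, 0.380952) = 0.380952
U% = 38.10%

38.10


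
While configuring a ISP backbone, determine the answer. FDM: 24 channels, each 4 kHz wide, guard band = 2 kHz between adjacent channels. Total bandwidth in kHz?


Given: 24 channels, 4 kHz each, guard = 2 kHz
Channel bandwidth = 24 * 4 = 96 kHz
Guard bands = 23 gaps * 2 kHz = 46 kHz
Total = 96 + 46 = 142 kHz

142


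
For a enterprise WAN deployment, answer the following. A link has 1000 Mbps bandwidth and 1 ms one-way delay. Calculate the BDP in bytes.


Given: bandwidth = 1000 Mbps, delay = 1 ms
BDP in bits = 1000 * 10^6 * 1 / 1000
BDP in bits = 1000000
BDP in bytes = 1000000 / 8 = 125000

125000


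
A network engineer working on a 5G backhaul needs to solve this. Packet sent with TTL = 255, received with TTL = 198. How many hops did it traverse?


Given: initial TTL = 255, received TTL = 198
Hops = initial TTL - received TTL
Hops = 255 - 198 = 57

57


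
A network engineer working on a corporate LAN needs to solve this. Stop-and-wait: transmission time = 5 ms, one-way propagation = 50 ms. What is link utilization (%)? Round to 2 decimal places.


Given: Ttrans = 5 ms, Tprop = 50 ms
RTT = 2 * Tprop = 2 * 50 = 100 ms
U = Ttrans / (Ttrans + RTT)
U = 5 / (5 + 100)
U = 5 / 105 = 0.047619
U% = 4.76%

4.76


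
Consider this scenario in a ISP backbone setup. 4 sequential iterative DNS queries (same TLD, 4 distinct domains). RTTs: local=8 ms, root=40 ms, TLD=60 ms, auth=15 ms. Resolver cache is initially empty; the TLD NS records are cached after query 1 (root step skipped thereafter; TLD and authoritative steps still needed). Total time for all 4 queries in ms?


Lookup 1 (cold cache): local + root + TLD + auth = 8 + 40 + 60 + 15 = 123 ms
Lookups 2..4 (TLD NS cached -> skip root; new domain -> still ask TLD and auth): local + TLD + auth = 8 + 60 + 15 = 83 ms each
Remaining 3 lookups: 3 * 83 = 249 ms
Total = 123 + 249 = 372 ms

372


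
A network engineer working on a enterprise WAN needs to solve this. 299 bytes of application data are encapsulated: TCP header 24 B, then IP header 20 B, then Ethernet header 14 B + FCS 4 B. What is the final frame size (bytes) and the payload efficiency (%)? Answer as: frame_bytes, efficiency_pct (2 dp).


TCP segment = 299 + 24 = 323 B
IP packet = 323 + 20 = 343 B
Ethernet frame = 343 + 14 + 4 = 361 B
Efficiency = app / frame = 299 / 361 = 0.828255 = 82.8255% -> 82.83% (2 dp)

361, 82.83


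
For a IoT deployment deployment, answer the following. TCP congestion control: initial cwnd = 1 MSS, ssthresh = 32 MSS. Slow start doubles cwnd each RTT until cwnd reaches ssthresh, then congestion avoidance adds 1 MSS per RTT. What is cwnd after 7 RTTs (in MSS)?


RTT 0: cwnd = 1 MSS (initial)
RTT 1: cwnd = 2 MSS (slow start, doubled)
RTT 2: cwnd = 4 MSS (slow start, doubled)
RTT 3: cwnd = 8 MSS (slow start, doubled)
RTT 4: cwnd = 16 MSS (slow start, doubled)
RTT 5: cwnd = 32 MSS (slow start, doubled)
RTT 6: cwnd = 33 MSS (congestion avoidance, +1)
RTT 7: cwnd = 34 MSS (congestion avoidance, +1)

34


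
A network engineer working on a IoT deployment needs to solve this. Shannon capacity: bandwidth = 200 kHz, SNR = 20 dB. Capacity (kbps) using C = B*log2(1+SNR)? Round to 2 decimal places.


Given: B = 200 kHz, SNR = 20 dB
SNR linear = 10^(20/10) = 100
1 + SNR = 101
log2(101) = 6.6582114828
C = 200 * 1000 * 6.6582114828 = 1331642.2966 bps
C = 1331.642297 kbps -> 1331.64 kbps (2 dp)

1331.64


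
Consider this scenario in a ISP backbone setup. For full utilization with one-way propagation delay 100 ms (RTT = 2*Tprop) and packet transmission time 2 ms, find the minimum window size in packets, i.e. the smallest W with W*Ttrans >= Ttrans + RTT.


Given: Ttrans = 2 ms, RTT = 200 ms (= 2 * Tprop, Tprop = 100 ms)
Time until first ACK returns = Ttrans + RTT = 2 + 200 = 202 ms
Need W * Ttrans >= Ttrans + RTT  ->  W >= (Ttrans + RTT) / Ttrans
(Ttrans + RTT) / Ttrans = 202 / 2 = 101
W_min = ceil(101) = 101

101


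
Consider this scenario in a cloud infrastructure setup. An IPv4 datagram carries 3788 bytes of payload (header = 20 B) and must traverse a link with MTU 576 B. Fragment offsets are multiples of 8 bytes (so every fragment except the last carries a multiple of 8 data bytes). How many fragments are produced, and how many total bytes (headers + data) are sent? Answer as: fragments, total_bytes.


Max data per non-final fragment = floor((MTU - header)/8)*8 = floor((576 - 20)/8)*8 = floor(556/8)*8 = 552 B
Final fragment needs no 8-byte alignment: it can carry up to MTU - header = 556 B
Non-final fragments needed = ceil((payload - 556) / 552) = ceil(3232/552) = ceil(5.8551) = 6
Number of fragments = 6 + 1 = 7
Fragment sizes (data): 6 * 552 B + 476 B (last, 476 <= 556 OK)
Total bytes sent = payload + n_frags * header = 3788 + 7*20 = 3788 + 140 = 3928 B

7, 3928


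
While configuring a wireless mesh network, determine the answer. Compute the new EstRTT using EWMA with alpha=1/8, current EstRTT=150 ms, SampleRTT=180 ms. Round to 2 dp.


Given: EstRTT = 150 ms, SampleRTT = 180 ms, alpha = 1/8
New EstRTT = (1 - alpha) * EstRTT + alpha * SampleRTT
(7/8) * 150 = 131.25
(1/8) * 180 = 22.5
New EstRTT = 131.25 + 22.5 = 153.75 ms -> 153.75 ms (2 dp)

153.75


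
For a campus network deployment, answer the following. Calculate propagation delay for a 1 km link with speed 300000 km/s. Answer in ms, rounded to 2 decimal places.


Given: distance = 1 km, speed = 300000 km/s
Delay = distance / speed = 1 / 300000 seconds
Delay in ms = 1 * 1000 / 300000
Delay = 0.0033 ms
Rounded to 2 dp = 0.00 ms

0.00


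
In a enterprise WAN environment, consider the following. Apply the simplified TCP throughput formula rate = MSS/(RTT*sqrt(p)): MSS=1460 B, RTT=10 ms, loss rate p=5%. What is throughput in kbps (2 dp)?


Given: MSS = 1460 bytes, RTT = 10 ms, loss = 5%
RTT in seconds = 10 / 1000 = 0.01
Loss rate = 5% = 0.05
sqrt(loss) = sqrt(0.05) = 0.223606797750
Throughput (bytes/s) = 1460 / (0.01 * 0.223606797750) = 652931.8494
Throughput (kbps) = 652931.8494 * 8 / 1000 = 5223.454795 -> 5223.45 kbps (2 dp)

5223.45


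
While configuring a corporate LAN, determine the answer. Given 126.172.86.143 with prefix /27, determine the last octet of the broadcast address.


Given: IP = 126.172.86.143, prefix = /27
Host bits = 32 - 27 = 5
Network last octet = 143 AND mask = 128
Host part size = 2^5 - 1 = 31
Broadcast last octet = 128 OR 31 = 159

159


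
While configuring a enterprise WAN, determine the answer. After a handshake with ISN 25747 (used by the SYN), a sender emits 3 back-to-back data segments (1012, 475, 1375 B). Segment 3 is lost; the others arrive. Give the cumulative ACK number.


SYN uses sequence number 25747; first data byte = ISN + 1 = 25748.
Segment 1: SEQ = 25748, len = 1012 B, covers [25748, 26759]
Segment 2: SEQ = 26760, len = 475 B, covers [26760, 27234]
Segment 3: SEQ = 27235, len = 1375 B, covers [27235, 28609] [LOST]
In-order data received: bytes [25748, 27234] (segments 1..2).
Segment 3 missing -> gap begins at byte 27235.
Cumulative ACK = next expected in-order byte = 25748 + 1012 + 475 = 27235

27235


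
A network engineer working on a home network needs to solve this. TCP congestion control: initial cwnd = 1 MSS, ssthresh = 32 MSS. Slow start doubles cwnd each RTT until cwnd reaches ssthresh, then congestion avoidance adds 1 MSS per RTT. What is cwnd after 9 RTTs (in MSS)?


RTT 0: cwnd = 1 MSS (initial)
RTT 1: cwnd = 2 MSS (slow start, doubled)
RTT 2: cwnd = 4 MSS (slow start, doubled)
RTT 3: cwnd = 8 MSS (slow start, doubled)
RTT 4: cwnd = 16 MSS (slow start, doubled)
RTT 5: cwnd = 32 MSS (slow start, doubled)
RTT 6: cwnd = 33 MSS (congestion avoidance, +1)
RTT 7: cwnd = 34 MSS (congestion avoidance, +1)
RTT 8: cwnd = 35 MSS (congestion avoidance, +1)
RTT 9: cwnd = 36 MSS (congestion avoidance, +1)

36


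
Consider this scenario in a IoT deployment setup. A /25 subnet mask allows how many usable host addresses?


Given: subnet mask /25
Host bits = 32 - 25 = 7
Total addresses = 2^7 = 128
Usable hosts = 128 - 2 (network + broadcast) = 126

126


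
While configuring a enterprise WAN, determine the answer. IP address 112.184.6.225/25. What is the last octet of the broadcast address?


Given: IP = 112.184.6.225, prefix = /25
Host bits = 32 - 25 = 7
Network last octet = 225 AND mask = 128
Host part size = 2^7 - 1 = 127
Broadcast last octet = 128 OR 127 = 255

255


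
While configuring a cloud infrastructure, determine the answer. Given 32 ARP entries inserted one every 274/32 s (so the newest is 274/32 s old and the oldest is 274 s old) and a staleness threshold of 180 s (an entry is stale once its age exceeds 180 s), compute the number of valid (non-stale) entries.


Ages are k * 274/32 s for k = 1..32 (spacing = 8.5625 s).
Entry k is valid iff k * 274/32 <= 180 iff k <= 32 * 180 / 274 = 21.0219
n_valid = floor(21.0219) = 21
(n_stale = 32 - 21 = 11)

21


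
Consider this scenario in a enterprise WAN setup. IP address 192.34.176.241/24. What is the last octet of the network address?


Given: IP = 192.34.176.241, prefix = /24
Subnet mask = 255.255.255.0
Last octet of IP: 241
Last octet of mask: 0
Network last octet = 241 AND 0 = 0

0


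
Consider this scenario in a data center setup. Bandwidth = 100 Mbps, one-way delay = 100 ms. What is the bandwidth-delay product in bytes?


Given: bandwidth = 100 Mbps, delay = 100 ms
BDP in bits = 100 * 10^6 * 100 / 1000
BDP in bits = 10000000
BDP in bytes = 10000000 / 8 = 1250000

1250000


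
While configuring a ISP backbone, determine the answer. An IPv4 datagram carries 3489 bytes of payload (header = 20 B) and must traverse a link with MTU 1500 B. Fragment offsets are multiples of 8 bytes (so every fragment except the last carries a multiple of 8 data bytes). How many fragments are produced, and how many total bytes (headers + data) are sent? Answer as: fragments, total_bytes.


Max data per non-final fragment = floor((MTU - header)/8)*8 = floor((1500 - 20)/8)*8 = floor(1480/8)*8 = 1480 B
Final fragment needs no 8-byte alignment: it can carry up to MTU - header = 1480 B
Non-final fragments needed = ceil((payload - 1480) / 1480) = ceil(2009/1480) = ceil(1.3574) = 2
Number of fragments = 2 + 1 = 3
Fragment sizes (data): 2 * 1480 B + 529 B (last, 529 <= 1480 OK)
Total bytes sent = payload + n_frags * header = 3489 + 3*20 = 3489 + 60 = 3549 B

3, 3549


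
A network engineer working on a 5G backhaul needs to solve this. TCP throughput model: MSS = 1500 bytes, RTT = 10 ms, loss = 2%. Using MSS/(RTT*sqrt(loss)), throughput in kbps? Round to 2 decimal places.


Given: MSS = 1500 bytes, RTT = 10 ms, loss = 2%
RTT in seconds = 10 / 1000 = 0.01
Loss rate = 2% = 0.02
sqrt(loss) = sqrt(0.02) = 0.141421356237
Throughput (bytes/s) = 1500 / (0.01 * 0.141421356237) = 1060660.1718
Throughput (kbps) = 1060660.1718 * 8 / 1000 = 8485.281374 -> 8485.28 kbps (2 dp)

8485.28


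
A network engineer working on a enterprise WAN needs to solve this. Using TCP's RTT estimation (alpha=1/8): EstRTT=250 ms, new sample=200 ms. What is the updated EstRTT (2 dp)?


Given: EstRTT = 250 ms, SampleRTT = 200 ms, alpha = 1/8
New EstRTT = (1 - alpha) * EstRTT + alpha * SampleRTT
(7/8) * 250 = 218.75
(1/8) * 200 = 25
New EstRTT = 218.75 + 25 = 243.75 ms -> 243.75 ms (2 dp)

243.75


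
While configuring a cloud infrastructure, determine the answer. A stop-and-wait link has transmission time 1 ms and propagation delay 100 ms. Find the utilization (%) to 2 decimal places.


Given: Ttrans = 1 ms, Tprop = 100 ms
RTT = 2 * Tprop = 2 * 100 = 200 ms
U = Ttrans / (Ttrans + RTT)
U = 1 / (1 + 200)
U = 1 / 201 = 0.004975
U% = 0.50%

0.50


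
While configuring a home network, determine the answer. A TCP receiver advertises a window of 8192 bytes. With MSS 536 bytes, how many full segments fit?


Given: RWND = 8192 bytes, MSS = 536 bytes
Full segments = floor(RWND / MSS)
Full segments = floor(8192 / 536)
Full segments = floor(15.2836) = 15

15


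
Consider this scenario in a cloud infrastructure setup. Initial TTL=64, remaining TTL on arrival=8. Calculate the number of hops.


Given: initial TTL = 64, received TTL = 8
Hops = initial TTL - received TTL
Hops = 64 - 8 = 56

56


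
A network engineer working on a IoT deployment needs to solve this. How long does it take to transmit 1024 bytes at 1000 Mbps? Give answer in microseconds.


Given: packet = 1024 bytes, bandwidth = 1000 Mbps
Packet in bits = 1024 * 8 = 8192 bits
Bandwidth = 1000 * 10^6 = 1000000000 bps
Time = 8192 / 1000000000 seconds
Time in us = 8192 * 10^6 / 1000000000 = 8.192

8.192


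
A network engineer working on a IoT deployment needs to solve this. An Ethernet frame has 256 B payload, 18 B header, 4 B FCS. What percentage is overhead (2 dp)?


Given: payload = 256 B, header = 18 B, trailer = 4 B
Overhead bytes = header + trailer = 18 + 4 = 22
Total frame = payload + overhead = 256 + 22 = 278
Overhead % = 22 / 278 * 100 = 7.9137% -> 7.91% (2 dp)

7.91


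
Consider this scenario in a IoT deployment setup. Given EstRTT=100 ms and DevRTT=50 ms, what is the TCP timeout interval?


Given: EstRTT = 100 ms, DevRTT = 50 ms
Timeout = EstRTT + 4 * DevRTT
4 * DevRTT = 4 * 50 = 200
Timeout = 100 + 200 = 300 ms

300


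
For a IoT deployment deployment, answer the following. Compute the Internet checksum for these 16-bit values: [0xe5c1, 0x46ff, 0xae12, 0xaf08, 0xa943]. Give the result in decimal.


Given words: [0xe5c1, 0x46ff, 0xae12, 0xaf08, 0xa943]
Step 1: Sum all words
Raw sum = 58817 + 18175 + 44562 + 44808 + 43331 = 209693
Step 2: Fold carry: (13085 + 3) = 13088
One's complement = ~13088 & 0xFFFF = 52447

52447


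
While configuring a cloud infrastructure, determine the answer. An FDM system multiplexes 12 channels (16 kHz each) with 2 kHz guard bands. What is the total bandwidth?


Given: 12 channels, 16 kHz each, guard = 2 kHz
Channel bandwidth = 12 * 16 = 192 kHz
Guard bands = 11 gaps * 2 kHz = 22 kHz
Total = 192 + 22 = 214 kHz

214


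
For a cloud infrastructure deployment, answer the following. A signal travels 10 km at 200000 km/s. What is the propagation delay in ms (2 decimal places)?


Given: distance = 10 km, speed = 200000 km/s
Delay = distance / speed = 10 / 200000 seconds
Delay in ms = 10 * 1000 / 200000
Delay = 0.0500 ms
Rounded to 2 dp = 0.05 ms

0.05


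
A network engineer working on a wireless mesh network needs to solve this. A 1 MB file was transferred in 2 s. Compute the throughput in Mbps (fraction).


Given: file = 1 MB, time = 2 s
File in Mb = 1 * 8 = 8 Mb
Throughput = 8 / 2 Mbps
Throughput = 4 Mbps

4


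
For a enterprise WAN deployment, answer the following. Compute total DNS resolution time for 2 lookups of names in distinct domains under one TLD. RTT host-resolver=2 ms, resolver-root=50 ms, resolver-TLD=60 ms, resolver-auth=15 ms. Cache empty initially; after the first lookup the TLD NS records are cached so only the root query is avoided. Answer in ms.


Lookup 1 (cold cache): local + root + TLD + auth = 2 + 50 + 60 + 15 = 127 ms
Lookups 2..2 (TLD NS cached -> skip root; new domain -> still ask TLD and auth): local + TLD + auth = 2 + 60 + 15 = 77 ms each
Remaining 1 lookups: 1 * 77 = 77 ms
Total = 127 + 77 = 204 ms

204


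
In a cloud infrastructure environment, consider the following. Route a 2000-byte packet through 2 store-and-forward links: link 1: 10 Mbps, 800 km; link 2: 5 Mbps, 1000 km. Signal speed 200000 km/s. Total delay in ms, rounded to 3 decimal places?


Packet = 2000 bytes = 16000 bits. Store-and-forward: sum (t_trans + t_prop) per link.
Link 1: t_trans = 16000/(10*10^6) s = 1.6000 ms; t_prop = 800/200000 s = 4.0000 ms; subtotal = 5.6000 ms
Link 2: t_trans = 16000/(5*10^6) s = 3.2000 ms; t_prop = 1000/200000 s = 5.0000 ms; subtotal = 8.2000 ms
End-to-end = 5.6000 + 8.2000 = 13.8000 ms -> 13.800 ms (3 dp)

13.800


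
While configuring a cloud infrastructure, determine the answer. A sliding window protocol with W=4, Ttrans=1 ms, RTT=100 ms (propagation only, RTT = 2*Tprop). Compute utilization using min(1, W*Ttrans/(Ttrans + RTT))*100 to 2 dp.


Given: W = 4, Ttrans = 1 ms, RTT = 100 ms (= 2 * Tprop, Tprop = 50 ms)
Cycle time = Ttrans + RTT = 1 + 100 = 101 ms (first packet sent until its ACK returns)
W * Ttrans = 4 * 1 = 4 ms of sending per cycle
W * Ttrans / (Ttrans + RTT) = 4 / 101 = 0.039604
U = min(1, 0.039604) = 0.039604
U% = 3.96%

3.96


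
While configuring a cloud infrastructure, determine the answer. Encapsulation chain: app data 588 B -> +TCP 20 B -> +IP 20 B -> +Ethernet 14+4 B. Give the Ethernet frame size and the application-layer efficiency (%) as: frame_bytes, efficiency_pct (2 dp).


TCP segment = 588 + 20 = 608 B
IP packet = 608 + 20 = 628 B
Ethernet frame = 628 + 14 + 4 = 646 B
Efficiency = app / frame = 588 / 646 = 0.910217 = 91.0217% -> 91.02% (2 dp)

646, 91.02


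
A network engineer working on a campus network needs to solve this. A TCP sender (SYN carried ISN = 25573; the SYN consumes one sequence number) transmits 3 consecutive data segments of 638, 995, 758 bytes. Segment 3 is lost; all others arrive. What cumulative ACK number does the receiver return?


SYN uses sequence number 25573; first data byte = ISN + 1 = 25574.
Segment 1: SEQ = 25574, len = 638 B, covers [25574, 26211]
Segment 2: SEQ = 26212, len = 995 B, covers [26212, 27206]
Segment 3: SEQ = 27207, len = 758 B, covers [27207, 27964] [LOST]
In-order data received: bytes [25574, 27206] (segments 1..2).
Segment 3 missing -> gap begins at byte 27207.
Cumulative ACK = next expected in-order byte = 25574 + 638 + 995 = 27207

27207


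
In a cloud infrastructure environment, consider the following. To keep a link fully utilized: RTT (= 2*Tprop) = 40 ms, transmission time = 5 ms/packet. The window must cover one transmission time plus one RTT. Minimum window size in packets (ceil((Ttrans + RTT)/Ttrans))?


Given: Ttrans = 5 ms, RTT = 40 ms (= 2 * Tprop, Tprop = 20 ms)
Time until first ACK returns = Ttrans + RTT = 5 + 40 = 45 ms
Need W * Ttrans >= Ttrans + RTT  ->  W >= (Ttrans + RTT) / Ttrans
(Ttrans + RTT) / Ttrans = 45 / 5 = 9
W_min = ceil(9) = 9

9


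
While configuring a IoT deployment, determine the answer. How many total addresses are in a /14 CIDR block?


Given: CIDR prefix /14
Host bits = 32 - 14 = 18
Total addresses = 2^18 = 262144

262144


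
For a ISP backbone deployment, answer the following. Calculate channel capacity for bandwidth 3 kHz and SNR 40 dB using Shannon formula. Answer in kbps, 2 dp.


Given: B = 3 kHz, SNR = 40 dB
SNR linear = 10^(40/10) = 10000
1 + SNR = 10001
log2(10001) = 13.2878566418
C = 3 * 1000 * 13.2878566418 = 39863.5699 bps
C = 39.863570 kbps -> 39.86 kbps (2 dp)

39.86


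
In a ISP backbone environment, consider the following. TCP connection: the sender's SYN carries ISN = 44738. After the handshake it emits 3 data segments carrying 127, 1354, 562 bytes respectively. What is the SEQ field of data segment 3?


The SYN occupies sequence number ISN = 44738, so the first data byte is ISN + 1 = 44739.
SEQ of data segment i = (ISN + 1) + sum of payload sizes of segments 1..i-1.
Segment 1: SEQ = 44739, payload = 127 bytes
Segment 2: SEQ = 44866, payload = 1354 bytes
Segment 3: SEQ = 46220, payload = 562 bytes
SEQ of segment 3 = 44739 + 127 + 1354 = 46220

46220


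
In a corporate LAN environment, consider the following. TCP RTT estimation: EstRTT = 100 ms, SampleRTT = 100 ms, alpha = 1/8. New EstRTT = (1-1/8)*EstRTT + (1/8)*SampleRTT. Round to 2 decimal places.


Given: EstRTT = 100 ms, SampleRTT = 100 ms, alpha = 1/8
New EstRTT = (1 - alpha) * EstRTT + alpha * SampleRTT
(7/8) * 100 = 87.5
(1/8) * 100 = 12.5
New EstRTT = 87.5 + 12.5 = 100 ms -> 100.00 ms (2 dp)

100.00


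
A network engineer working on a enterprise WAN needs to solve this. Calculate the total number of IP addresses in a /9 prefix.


Given: CIDR prefix /9
Host bits = 32 - 9 = 23
Total addresses = 2^23 = 8388608

8388608


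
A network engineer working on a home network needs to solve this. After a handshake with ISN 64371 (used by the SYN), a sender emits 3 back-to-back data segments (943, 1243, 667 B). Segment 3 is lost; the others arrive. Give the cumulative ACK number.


SYN uses sequence number 64371; first data byte = ISN + 1 = 64372.
Segment 1: SEQ = 64372, len = 943 B, covers [64372, 65314]
Segment 2: SEQ = 65315, len = 1243 B, covers [65315, 66557]
Segment 3: SEQ = 66558, len = 667 B, covers [66558, 67224] [LOST]
In-order data received: bytes [64372, 66557] (segments 1..2).
Segment 3 missing -> gap begins at byte 66558.
Cumulative ACK = next expected in-order byte = 64372 + 943 + 1243 = 66558

66558


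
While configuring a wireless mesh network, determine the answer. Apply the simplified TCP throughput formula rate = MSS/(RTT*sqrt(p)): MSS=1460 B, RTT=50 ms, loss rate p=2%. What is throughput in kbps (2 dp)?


Given: MSS = 1460 bytes, RTT = 50 ms, loss = 2%
RTT in seconds = 50 / 1000 = 0.05
Loss rate = 2% = 0.02
sqrt(loss) = sqrt(0.02) = 0.141421356237
Throughput (bytes/s) = 1460 / (0.05 * 0.141421356237) = 206475.1801
Throughput (kbps) = 206475.1801 * 8 / 1000 = 1651.801441 -> 1651.80 kbps (2 dp)

1651.80


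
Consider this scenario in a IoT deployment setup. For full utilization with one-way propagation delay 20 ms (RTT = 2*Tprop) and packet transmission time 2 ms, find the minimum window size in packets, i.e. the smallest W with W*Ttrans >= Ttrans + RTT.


Given: Ttrans = 2 ms, RTT = 40 ms (= 2 * Tprop, Tprop = 20 ms)
Time until first ACK returns = Ttrans + RTT = 2 + 40 = 42 ms
Need W * Ttrans >= Ttrans + RTT  ->  W >= (Ttrans + RTT) / Ttrans
(Ttrans + RTT) / Ttrans = 42 / 2 = 21
W_min = ceil(21) = 21

21


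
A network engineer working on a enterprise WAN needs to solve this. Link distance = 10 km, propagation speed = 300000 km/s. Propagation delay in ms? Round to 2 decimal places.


Given: distance = 10 km, speed = 300000 km/s
Delay = distance / speed = 10 / 300000 seconds
Delay in ms = 10 * 1000 / 300000
Delay = 0.0333 ms
Rounded to 2 dp = 0.03 ms

0.03


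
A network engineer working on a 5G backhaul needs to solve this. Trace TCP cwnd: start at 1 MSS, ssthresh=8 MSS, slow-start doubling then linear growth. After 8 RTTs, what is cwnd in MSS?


RTT 0: cwnd = 1 MSS (initial)
RTT 1: cwnd = 2 MSS (slow start, doubled)
RTT 2: cwnd = 4 MSS (slow start, doubled)
RTT 3: cwnd = 8 MSS (slow start, doubled)
RTT 4: cwnd = 9 MSS (congestion avoidance, +1)
RTT 5: cwnd = 10 MSS (congestion avoidance, +1)
RTT 6: cwnd = 11 MSS (congestion avoidance, +1)
RTT 7: cwnd = 12 MSS (congestion avoidance, +1)
RTT 8: cwnd = 13 MSS (congestion avoidance, +1)

13


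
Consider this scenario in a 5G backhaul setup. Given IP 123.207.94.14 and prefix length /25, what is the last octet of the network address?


Given: IP = 123.207.94.14, prefix = /25
Subnet mask = 255.255.255.128
Last octet of IP: 14
Last octet of mask: 128
Network last octet = 14 AND 128 = 0

0


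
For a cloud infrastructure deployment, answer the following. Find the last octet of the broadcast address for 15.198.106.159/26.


Given: IP = 15.198.106.159, prefix = /26
Host bits = 32 - 26 = 6
Network last octet = 159 AND mask = 128
Host part size = 2^6 - 1 = 63
Broadcast last octet = 128 OR 63 = 191

191


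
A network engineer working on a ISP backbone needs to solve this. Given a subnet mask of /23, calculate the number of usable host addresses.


Given: subnet mask /23
Host bits = 32 - 23 = 9
Total addresses = 2^9 = 512
Usable hosts = 512 - 2 (network + broadcast) = 510

510


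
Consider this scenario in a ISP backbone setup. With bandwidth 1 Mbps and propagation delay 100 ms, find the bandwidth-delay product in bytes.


Given: bandwidth = 1 Mbps, delay = 100 ms
BDP in bits = 1 * 10^6 * 100 / 1000
BDP in bits = 100000
BDP in bytes = 100000 / 8 = 12500

12500


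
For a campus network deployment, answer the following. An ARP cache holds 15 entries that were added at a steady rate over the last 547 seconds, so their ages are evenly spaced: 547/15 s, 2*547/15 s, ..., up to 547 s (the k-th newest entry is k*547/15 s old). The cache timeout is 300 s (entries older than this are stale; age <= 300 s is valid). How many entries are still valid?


Ages are k * 547/15 s for k = 1..15 (spacing = 36.4667 s).
Entry k is valid iff k * 547/15 <= 300 iff k <= 15 * 300 / 547 = 8.2267
n_valid = floor(8.2267) = 8
(n_stale = 15 - 8 = 7)

8


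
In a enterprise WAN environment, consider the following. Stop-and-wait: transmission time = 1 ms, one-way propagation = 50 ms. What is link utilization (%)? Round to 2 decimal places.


Given: Ttrans = 1 ms, Tprop = 50 ms
RTT = 2 * Tprop = 2 * 50 = 100 ms
U = Ttrans / (Ttrans + RTT)
U = 1 / (1 + 100)
U = 1 / 101 = 0.009901
U% = 0.99%

0.99


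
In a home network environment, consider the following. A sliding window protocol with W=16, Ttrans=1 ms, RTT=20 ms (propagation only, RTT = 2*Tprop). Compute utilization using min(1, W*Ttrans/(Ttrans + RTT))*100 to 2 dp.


Given: W = 16, Ttrans = 1 ms, RTT = 20 ms (= 2 * Tprop, Tprop = 10 ms)
Cycle time = Ttrans + RTT = 1 + 20 = 21 ms (first packet sent until its ACK returns)
W * Ttrans = 16 * 1 = 16 ms of sending per cycle
W * Ttrans / (Ttrans + RTT) = 16 / 21 = 0.761905
U = min(1, 0.761905) = 0.761905
U% = 76.19%

76.19


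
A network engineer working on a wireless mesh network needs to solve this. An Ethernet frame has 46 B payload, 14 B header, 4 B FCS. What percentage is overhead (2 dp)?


Given: payload = 46 B, header = 14 B, trailer = 4 B
Overhead bytes = header + trailer = 14 + 4 = 18
Total frame = payload + overhead = 46 + 18 = 64
Overhead % = 18 / 64 * 100 = 28.1250% -> 28.13% (2 dp)

28.13


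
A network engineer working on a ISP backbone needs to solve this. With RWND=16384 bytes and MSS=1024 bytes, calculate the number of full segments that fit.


Given: RWND = 16384 bytes, MSS = 1024 bytes
Full segments = floor(RWND / MSS)
Full segments = floor(16384 / 1024)
Full segments = floor(16.0) = 16

16


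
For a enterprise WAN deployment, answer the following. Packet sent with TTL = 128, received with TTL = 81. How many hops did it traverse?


Given: initial TTL = 128, received TTL = 81
Hops = initial TTL - received TTL
Hops = 128 - 81 = 47

47


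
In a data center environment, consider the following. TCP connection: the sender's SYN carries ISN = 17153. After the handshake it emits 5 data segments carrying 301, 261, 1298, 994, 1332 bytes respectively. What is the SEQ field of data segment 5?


The SYN occupies sequence number ISN = 17153, so the first data byte is ISN + 1 = 17154.
SEQ of data segment i = (ISN + 1) + sum of payload sizes of segments 1..i-1.
Segment 1: SEQ = 17154, payload = 301 bytes
Segment 2: SEQ = 17455, payload = 261 bytes
Segment 3: SEQ = 17716, payload = 1298 bytes
Segment 4: SEQ = 19014, payload = 994 bytes
Segment 5: SEQ = 20008, payload = 1332 bytes
SEQ of segment 5 = 17154 + 301 + 261 + 1298 + 994 = 20008

20008


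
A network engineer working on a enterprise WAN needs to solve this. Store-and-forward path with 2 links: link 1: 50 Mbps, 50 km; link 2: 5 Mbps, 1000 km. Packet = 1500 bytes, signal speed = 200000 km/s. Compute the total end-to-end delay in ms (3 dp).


Packet = 1500 bytes = 12000 bits. Store-and-forward: sum (t_trans + t_prop) per link.
Link 1: t_trans = 12000/(50*10^6) s = 0.2400 ms; t_prop = 50/200000 s = 0.2500 ms; subtotal = 0.4900 ms
Link 2: t_trans = 12000/(5*10^6) s = 2.4000 ms; t_prop = 1000/200000 s = 5.0000 ms; subtotal = 7.4000 ms
End-to-end = 0.4900 + 7.4000 = 7.8900 ms -> 7.890 ms (3 dp)

7.890


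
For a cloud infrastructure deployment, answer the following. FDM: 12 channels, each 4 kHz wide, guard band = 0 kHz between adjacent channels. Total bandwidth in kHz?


Given: 12 channels, 4 kHz each, guard = 0 kHz
Channel bandwidth = 12 * 4 = 48 kHz
Guard bands = 11 gaps * 0 kHz = 0 kHz
Total = 48 + 0 = 48 kHz

48


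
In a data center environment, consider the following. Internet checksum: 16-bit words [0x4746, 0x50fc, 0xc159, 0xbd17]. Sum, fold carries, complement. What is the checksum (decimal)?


Given words: [0x4746, 0x50fc, 0xc159, 0xbd17]
Step 1: Sum all words
Raw sum = 18246 + 20732 + 49497 + 48407 = 136882
Step 2: Fold carry: (5810 + 2) = 5812
One's complement = ~5812 & 0xFFFF = 59723

59723


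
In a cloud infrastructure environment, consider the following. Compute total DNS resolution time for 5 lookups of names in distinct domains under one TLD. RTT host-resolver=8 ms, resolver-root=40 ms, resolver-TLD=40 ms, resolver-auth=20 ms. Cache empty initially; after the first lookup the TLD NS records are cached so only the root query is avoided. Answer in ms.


Lookup 1 (cold cache): local + root + TLD + auth = 8 + 40 + 40 + 20 = 108 ms
Lookups 2..5 (TLD NS cached -> skip root; new domain -> still ask TLD and auth): local + TLD + auth = 8 + 40 + 20 = 68 ms each
Remaining 4 lookups: 4 * 68 = 272 ms
Total = 108 + 272 = 380 ms

380


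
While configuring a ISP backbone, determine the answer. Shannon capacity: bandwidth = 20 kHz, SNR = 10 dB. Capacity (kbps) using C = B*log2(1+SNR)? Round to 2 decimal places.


Given: B = 20 kHz, SNR = 10 dB
SNR linear = 10^(10/10) = 10
1 + SNR = 11
log2(11) = 3.4594316186
C = 20 * 1000 * 3.4594316186 = 69188.6324 bps
C = 69.188632 kbps -> 69.19 kbps (2 dp)

69.19


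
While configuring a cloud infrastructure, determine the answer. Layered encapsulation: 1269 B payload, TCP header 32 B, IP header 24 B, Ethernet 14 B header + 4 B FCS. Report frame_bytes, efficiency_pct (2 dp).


TCP segment = 1269 + 32 = 1301 B
IP packet = 1301 + 24 = 1325 B
Ethernet frame = 1325 + 14 + 4 = 1343 B
Efficiency = app / frame = 1269 / 1343 = 0.944899 = 94.4899% -> 94.49% (2 dp)

1343, 94.49


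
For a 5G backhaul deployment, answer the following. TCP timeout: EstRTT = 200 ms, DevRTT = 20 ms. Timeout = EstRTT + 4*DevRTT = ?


Given: EstRTT = 200 ms, DevRTT = 20 ms
Timeout = EstRTT + 4 * DevRTT
4 * DevRTT = 4 * 20 = 80
Timeout = 200 + 80 = 280 ms

280


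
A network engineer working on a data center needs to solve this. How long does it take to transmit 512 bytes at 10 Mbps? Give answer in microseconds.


Given: packet = 512 bytes, bandwidth = 10 Mbps
Packet in bits = 512 * 8 = 4096 bits
Bandwidth = 10 * 10^6 = 10000000 bps
Time = 4096 / 10000000 seconds
Time in us = 4096 * 10^6 / 10000000 = 409.6

409.6


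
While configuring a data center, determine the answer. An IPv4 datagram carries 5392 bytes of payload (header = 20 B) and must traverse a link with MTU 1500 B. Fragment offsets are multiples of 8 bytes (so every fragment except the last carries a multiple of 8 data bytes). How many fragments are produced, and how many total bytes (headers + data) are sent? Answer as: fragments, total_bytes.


Max data per non-final fragment = floor((MTU - header)/8)*8 = floor((1500 - 20)/8)*8 = floor(1480/8)*8 = 1480 B
Final fragment needs no 8-byte alignment: it can carry up to MTU - header = 1480 B
Non-final fragments needed = ceil((payload - 1480) / 1480) = ceil(3912/1480) = ceil(2.6432) = 3
Number of fragments = 3 + 1 = 4
Fragment sizes (data): 3 * 1480 B + 952 B (last, 952 <= 1480 OK)
Total bytes sent = payload + n_frags * header = 5392 + 4*20 = 5392 + 80 = 5472 B

4, 5472


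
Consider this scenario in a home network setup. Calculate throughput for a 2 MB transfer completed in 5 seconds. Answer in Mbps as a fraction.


Given: file = 2 MB, time = 5 s
File in Mb = 2 * 8 = 16 Mb
Throughput = 16 / 5 Mbps
Throughput = 16/5 Mbps

16/5


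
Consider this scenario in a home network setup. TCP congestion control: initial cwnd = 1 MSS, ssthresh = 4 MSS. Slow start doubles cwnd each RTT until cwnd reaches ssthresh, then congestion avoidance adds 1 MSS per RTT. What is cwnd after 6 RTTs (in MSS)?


RTT 0: cwnd = 1 MSS (initial)
RTT 1: cwnd = 2 MSS (slow start, doubled)
RTT 2: cwnd = 4 MSS (slow start, doubled)
RTT 3: cwnd = 5 MSS (congestion avoidance, +1)
RTT 4: cwnd = 6 MSS (congestion avoidance, +1)
RTT 5: cwnd = 7 MSS (congestion avoidance, +1)
RTT 6: cwnd = 8 MSS (congestion avoidance, +1)

8


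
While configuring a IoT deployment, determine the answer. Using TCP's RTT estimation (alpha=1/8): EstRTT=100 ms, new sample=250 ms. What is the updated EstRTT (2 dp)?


Given: EstRTT = 100 ms, SampleRTT = 250 ms, alpha = 1/8
New EstRTT = (1 - alpha) * EstRTT + alpha * SampleRTT
(7/8) * 100 = 87.5
(1/8) * 250 = 31.25
New EstRTT = 87.5 + 31.25 = 118.75 ms -> 118.75 ms (2 dp)

118.75


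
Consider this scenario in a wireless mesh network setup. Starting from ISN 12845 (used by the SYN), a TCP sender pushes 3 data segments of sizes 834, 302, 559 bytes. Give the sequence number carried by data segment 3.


The SYN occupies sequence number ISN = 12845, so the first data byte is ISN + 1 = 12846.
SEQ of data segment i = (ISN + 1) + sum of payload sizes of segments 1..i-1.
Segment 1: SEQ = 12846, payload = 834 bytes
Segment 2: SEQ = 13680, payload = 302 bytes
Segment 3: SEQ = 13982, payload = 559 bytes
SEQ of segment 3 = 12846 + 834 + 302 = 13982

13982


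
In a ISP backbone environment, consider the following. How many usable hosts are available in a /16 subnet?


Given: subnet mask /16
Host bits = 32 - 16 = 16
Total addresses = 2^16 = 65536
Usable hosts = 65536 - 2 (network + broadcast) = 65534

65534


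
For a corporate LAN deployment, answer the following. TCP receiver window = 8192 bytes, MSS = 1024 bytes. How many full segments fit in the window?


Given: RWND = 8192 bytes, MSS = 1024 bytes
Full segments = floor(RWND / MSS)
Full segments = floor(8192 / 1024)
Full segments = floor(8.0) = 8

8


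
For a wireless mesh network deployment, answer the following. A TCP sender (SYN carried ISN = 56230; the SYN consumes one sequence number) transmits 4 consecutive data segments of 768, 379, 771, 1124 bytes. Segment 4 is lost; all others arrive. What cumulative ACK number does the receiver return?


SYN uses sequence number 56230; first data byte = ISN + 1 = 56231.
Segment 1: SEQ = 56231, len = 768 B, covers [56231, 56998]
Segment 2: SEQ = 56999, len = 379 B, covers [56999, 57377]
Segment 3: SEQ = 57378, len = 771 B, covers [57378, 58148]
Segment 4: SEQ = 58149, len = 1124 B, covers [58149, 59272] [LOST]
In-order data received: bytes [56231, 58148] (segments 1..3).
Segment 4 missing -> gap begins at byte 58149.
Cumulative ACK = next expected in-order byte = 56231 + 768 + 379 + 771 = 58149

58149


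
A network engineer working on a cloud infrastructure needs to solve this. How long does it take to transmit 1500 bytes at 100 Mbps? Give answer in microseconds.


Given: packet = 1500 bytes, bandwidth = 100 Mbps
Packet in bits = 1500 * 8 = 12000 bits
Bandwidth = 100 * 10^6 = 100000000 bps
Time = 12000 / 100000000 seconds
Time in us = 12000 * 10^6 / 100000000 = 120

120


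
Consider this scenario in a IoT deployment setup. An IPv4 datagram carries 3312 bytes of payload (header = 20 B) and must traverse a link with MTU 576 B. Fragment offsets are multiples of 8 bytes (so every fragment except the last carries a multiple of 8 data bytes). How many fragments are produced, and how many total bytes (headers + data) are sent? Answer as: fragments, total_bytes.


Max data per non-final fragment = floor((MTU - header)/8)*8 = floor((576 - 20)/8)*8 = floor(556/8)*8 = 552 B
Final fragment needs no 8-byte alignment: it can carry up to MTU - header = 556 B
Non-final fragments needed = ceil((payload - 556) / 552) = ceil(2756/552) = ceil(4.9928) = 5
Number of fragments = 5 + 1 = 6
Fragment sizes (data): 5 * 552 B + 552 B (last, 552 <= 556 OK)
Total bytes sent = payload + n_frags * header = 3312 + 6*20 = 3312 + 120 = 3432 B

6, 3432


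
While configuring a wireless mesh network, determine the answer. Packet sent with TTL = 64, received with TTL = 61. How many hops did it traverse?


Given: initial TTL = 64, received TTL = 61
Hops = initial TTL - received TTL
Hops = 64 - 61 = 3

3


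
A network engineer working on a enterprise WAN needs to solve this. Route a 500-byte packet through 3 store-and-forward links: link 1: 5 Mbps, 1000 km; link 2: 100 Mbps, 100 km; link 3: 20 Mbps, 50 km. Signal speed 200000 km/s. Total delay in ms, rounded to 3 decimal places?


Packet = 500 bytes = 4000 bits. Store-and-forward: sum (t_trans + t_prop) per link.
Link 1: t_trans = 4000/(5*10^6) s = 0.8000 ms; t_prop = 1000/200000 s = 5.0000 ms; subtotal = 5.8000 ms
Link 2: t_trans = 4000/(100*10^6) s = 0.0400 ms; t_prop = 100/200000 s = 0.5000 ms; subtotal = 0.5400 ms
Link 3: t_trans = 4000/(20*10^6) s = 0.2000 ms; t_prop = 50/200000 s = 0.2500 ms; subtotal = 0.4500 ms
End-to-end = 5.8000 + 0.5400 + 0.4500 = 6.7900 ms -> 6.790 ms (3 dp)

6.790


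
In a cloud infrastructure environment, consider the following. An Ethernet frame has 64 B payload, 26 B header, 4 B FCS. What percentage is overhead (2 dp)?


Given: payload = 64 B, header = 26 B, trailer = 4 B
Overhead bytes = header + trailer = 26 + 4 = 30
Total frame = payload + overhead = 64 + 30 = 94
Overhead % = 30 / 94 * 100 = 31.9149% -> 31.91% (2 dp)

31.91


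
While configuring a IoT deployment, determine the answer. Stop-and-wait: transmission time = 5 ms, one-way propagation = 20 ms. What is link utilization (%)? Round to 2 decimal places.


Given: Ttrans = 5 ms, Tprop = 20 ms
RTT = 2 * Tprop = 2 * 20 = 40 ms
U = Ttrans / (Ttrans + RTT)
U = 5 / (5 + 40)
U = 5 / 45 = 0.111111
U% = 11.11%

11.11


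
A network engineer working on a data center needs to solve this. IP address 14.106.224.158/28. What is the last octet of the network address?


Given: IP = 14.106.224.158, prefix = /28
Subnet mask = 255.255.255.240
Last octet of IP: 158
Last octet of mask: 240
Network last octet = 158 AND 240 = 144

144


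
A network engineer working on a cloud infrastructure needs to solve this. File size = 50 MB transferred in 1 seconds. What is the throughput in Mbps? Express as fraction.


Given: file = 50 MB, time = 1 s
File in Mb = 50 * 8 = 400 Mb
Throughput = 400 / 1 Mbps
Throughput = 400 Mbps

400


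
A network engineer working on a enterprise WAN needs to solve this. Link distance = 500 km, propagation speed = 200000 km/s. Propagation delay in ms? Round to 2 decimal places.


Given: distance = 500 km, speed = 200000 km/s
Delay = distance / speed = 500 / 200000 seconds
Delay in ms = 500 * 1000 / 200000
Delay = 2.5000 ms
Rounded to 2 dp = 2.50 ms

2.50


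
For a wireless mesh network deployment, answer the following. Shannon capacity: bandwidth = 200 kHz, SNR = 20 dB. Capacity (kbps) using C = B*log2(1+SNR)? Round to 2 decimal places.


Given: B = 200 kHz, SNR = 20 dB
SNR linear = 10^(20/10) = 100
1 + SNR = 101
log2(101) = 6.6582114828
C = 200 * 1000 * 6.6582114828 = 1331642.2966 bps
C = 1331.642297 kbps -> 1331.64 kbps (2 dp)

1331.64


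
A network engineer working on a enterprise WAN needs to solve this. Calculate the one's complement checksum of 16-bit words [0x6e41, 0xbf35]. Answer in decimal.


Given words: [0x6e41, 0xbf35]
Step 1: Sum all words
Raw sum = 28225 + 48949 = 77174
Step 2: Fold carry: (11638 + 1) = 11639
One's complement = ~11639 & 0xFFFF = 53896

53896


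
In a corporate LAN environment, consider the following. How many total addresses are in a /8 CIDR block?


Given: CIDR prefix /8
Host bits = 32 - 8 = 24
Total addresses = 2^24 = 16777216

16777216
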